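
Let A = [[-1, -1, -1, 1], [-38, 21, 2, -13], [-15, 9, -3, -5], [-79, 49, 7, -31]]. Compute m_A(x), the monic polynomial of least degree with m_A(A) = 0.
m_A(x) = (x + 2)(x + 4)^3

The characteristic polynomial factors as (x + 2)(x + 4)^3. The minimal polynomial is ∏(x - λ)^{k_λ} where k_λ is the size of the largest Jordan block at λ.

For λ = -4: rank(A + 4I) = 3, and the largest Jordan block has size 3 (the smallest k with rank((A + 4I)^k) = rank((A + 4I)^(k+1))).
For λ = -2: rank(A + 2I) = 3, and the largest Jordan block has size 1 (the smallest k with rank((A + 2I)^k) = rank((A + 2I)^(k+1))).

So m_A(x) = (x + 2)(x + 4)^3.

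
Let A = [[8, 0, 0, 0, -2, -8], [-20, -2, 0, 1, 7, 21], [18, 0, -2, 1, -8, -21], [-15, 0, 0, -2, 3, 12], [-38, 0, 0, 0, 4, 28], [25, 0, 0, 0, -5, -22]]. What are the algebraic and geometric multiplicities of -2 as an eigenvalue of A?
algebraic multiplicity 4, geometric multiplicity 2

The characteristic polynomial is (x + 2)^4(x + 4)^2, so the factor x + 2 appears with exponent 4: the algebraic multiplicity is 4.

rank(A + 2I) = 4, so the eigenspace has dimension 6 - 4 = 2: the geometric multiplicity is 2.

Since 2 < 4, A is not diagonalizable.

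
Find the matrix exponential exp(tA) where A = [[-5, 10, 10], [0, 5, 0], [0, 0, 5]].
A has Jordan form J = [[-5, 0, 0], [0, 5, 0], [0, 0, 5]] with A = PJP^{-1}, so e^{tA} = P e^{tJ} P^{-1}.

For a Jordan block J_k(λ), e^{tJ_k(λ)} = e^{λt} · (I + tN + t^2 N^2/2! + ... + t^{k-1} N^{k-1}/(k-1)!) where N is the nilpotent superdiagonal part.

Assembling the blocks and conjugating back gives the entries of e^{tA} as shown above.

e^{tA} = [[e^{-5*t}, 2*sinh(5*t), 2*sinh(5*t)], [0, e^{5*t}, 0], [0, 0, e^{5*t}]]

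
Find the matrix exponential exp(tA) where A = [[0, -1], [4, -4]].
e^{tA} = [[(2*t + 1)*e^{-2*t}, -t*e^{-2*t}], [4*t*e^{-2*t}, (1 - 2*t)*e^{-2*t}]]

A has Jordan form J = [[-2, 1], [0, -2]] with A = PJP^{-1}, so e^{tA} = P e^{tJ} P^{-1}.

For a Jordan block J_k(λ), e^{tJ_k(λ)} = e^{λt} · (I + tN + t^2 N^2/2! + ... + t^{k-1} N^{k-1}/(k-1)!) where N is the nilpotent superdiagonal part.

Assembling the blocks and conjugating back gives the entries of e^{tA} as shown above.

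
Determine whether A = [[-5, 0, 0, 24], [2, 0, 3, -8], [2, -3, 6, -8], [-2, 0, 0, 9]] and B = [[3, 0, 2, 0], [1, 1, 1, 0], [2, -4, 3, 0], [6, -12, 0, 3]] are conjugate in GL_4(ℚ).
Two matrices over a field are similar if and only if they have the same invariant factors.

Both A and B have characteristic polynomial (x - 3)^3(x - 1) and minimal polynomial (x - 3)^2(x - 1). Computing further, both have invariant factors x - 3, (x - 3)^2(x - 1). Hence A and B are similar.

Yes.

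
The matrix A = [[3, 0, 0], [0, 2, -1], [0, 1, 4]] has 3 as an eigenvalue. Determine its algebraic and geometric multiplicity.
algebraic multiplicity 3, geometric multiplicity 2

The characteristic polynomial is (x - 3)^3, so the factor x - 3 appears with exponent 3: the algebraic multiplicity is 3.

rank(A - 3I) = 1, so the eigenspace has dimension 3 - 1 = 2: the geometric multiplicity is 2.

Since 2 < 3, A is not diagonalizable.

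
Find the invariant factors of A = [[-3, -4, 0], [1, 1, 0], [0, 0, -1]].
The Jordan structure of A has elementary divisors (x + 1)^2, (x + 1). Arranging the block sizes at each eigenvalue in decreasing order and taking row products gives the invariant factors.

Invariant factors (smallest first, each dividing the next): x + 1, (x + 1)^2.

Check: the last factor (x + 1)^2 is the minimal polynomial, and the product (x + 1)^3 is the characteristic polynomial.

x + 1, (x + 1)^2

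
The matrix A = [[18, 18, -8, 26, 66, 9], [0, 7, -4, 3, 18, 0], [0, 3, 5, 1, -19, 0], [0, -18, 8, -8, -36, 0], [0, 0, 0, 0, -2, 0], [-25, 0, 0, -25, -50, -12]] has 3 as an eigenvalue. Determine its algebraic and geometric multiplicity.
algebraic multiplicity 4, geometric multiplicity 2

The characteristic polynomial is (x - 3)^4(x + 2)^2, so the factor x - 3 appears with exponent 4: the algebraic multiplicity is 4.

rank(A - 3I) = 4, so the eigenspace has dimension 6 - 4 = 2: the geometric multiplicity is 2.

Since 2 < 4, A is not diagonalizable.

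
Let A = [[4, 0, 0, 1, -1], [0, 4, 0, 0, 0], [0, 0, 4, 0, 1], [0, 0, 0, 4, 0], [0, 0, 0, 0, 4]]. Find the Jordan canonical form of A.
The characteristic polynomial is det(xI - A) = (x - 4)^5, so the eigenvalues are 4 (algebraic multiplicity 5).

For λ = 4: rank(A - 4I) = 2, rank((A - 4I)^2) = 0. The eigenspace has dimension 5 - 2 = 3, so there are 3 Jordan blocks; the rank sequence gives block sizes [2, 2, 1].

Assembling the blocks gives the Jordan form J above.

J = [[4, 1, 0, 0, 0], [0, 4, 0, 0, 0], [0, 0, 4, 1, 0], [0, 0, 0, 4, 0], [0, 0, 0, 0, 4]]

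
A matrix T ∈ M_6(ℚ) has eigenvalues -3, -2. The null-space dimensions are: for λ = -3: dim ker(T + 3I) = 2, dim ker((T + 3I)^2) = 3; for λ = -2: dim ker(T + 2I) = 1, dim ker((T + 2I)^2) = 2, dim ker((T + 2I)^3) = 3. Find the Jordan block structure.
λ = -3: successive nullity increments [2, 1] count blocks of size ≥ k; block sizes are [2, 1].
λ = -2: successive nullity increments [1, 1, 1] count blocks of size ≥ k; block sizes are [3].

Jordan blocks: (-3, 2), (-3, 1), (-2, 3)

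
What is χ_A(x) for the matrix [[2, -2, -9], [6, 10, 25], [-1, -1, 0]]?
χ_A(x) = (x - 4)^3

xI - A = [[x - 2, 2, 9], [-6, x - 10, -25], [1, 1, x]].

Expanding det(xI - A) along the first row:
det(xI - A) = + (x - 2)·det([[x - 10, -25], [1, x]]) - (2)·det([[-6, -25], [1, x]]) + (9)·det([[-6, x - 10], [1, 1]]).

Evaluating gives χ_A(x) = x^3 - 12x^2 + 48x - 64 = (x - 4)^3.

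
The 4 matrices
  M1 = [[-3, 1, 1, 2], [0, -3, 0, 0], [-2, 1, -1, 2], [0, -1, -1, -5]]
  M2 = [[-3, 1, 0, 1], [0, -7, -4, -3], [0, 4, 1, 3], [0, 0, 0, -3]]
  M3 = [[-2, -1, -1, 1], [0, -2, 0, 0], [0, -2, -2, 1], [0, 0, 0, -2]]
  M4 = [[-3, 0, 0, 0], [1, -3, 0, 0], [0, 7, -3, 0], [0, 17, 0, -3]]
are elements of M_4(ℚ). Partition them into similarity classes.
2 classes: {M1, M2, M4}, {M3}

Characteristic polynomials: χ_{M1} = (x + 3)^4, χ_{M2} = (x + 3)^4, χ_{M3} = (x + 2)^4, χ_{M4} = (x + 3)^4.

{M1, M2, M4}: invariant factors x + 3, (x + 3)^3.

{M3}: invariant factors x + 2, (x + 2)^3.

Matrices are similar if and only if their invariant-factor lists agree; the partition into similarity classes is {M1, M2, M4}, {M3}.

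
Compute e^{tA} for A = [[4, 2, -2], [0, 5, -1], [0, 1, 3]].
A has Jordan form J = [[4, 1, 0], [0, 4, 0], [0, 0, 4]] with A = PJP^{-1}, so e^{tA} = P e^{tJ} P^{-1}.

For a Jordan block J_k(λ), e^{tJ_k(λ)} = e^{λt} · (I + tN + t^2 N^2/2! + ... + t^{k-1} N^{k-1}/(k-1)!) where N is the nilpotent superdiagonal part.

Assembling the blocks and conjugating back gives the entries of e^{tA} as shown above.

e^{tA} = [[e^{4*t}, 2*t*e^{4*t}, -2*t*e^{4*t}], [0, (t + 1)*e^{4*t}, -t*e^{4*t}], [0, t*e^{4*t}, (1 - t)*e^{4*t}]]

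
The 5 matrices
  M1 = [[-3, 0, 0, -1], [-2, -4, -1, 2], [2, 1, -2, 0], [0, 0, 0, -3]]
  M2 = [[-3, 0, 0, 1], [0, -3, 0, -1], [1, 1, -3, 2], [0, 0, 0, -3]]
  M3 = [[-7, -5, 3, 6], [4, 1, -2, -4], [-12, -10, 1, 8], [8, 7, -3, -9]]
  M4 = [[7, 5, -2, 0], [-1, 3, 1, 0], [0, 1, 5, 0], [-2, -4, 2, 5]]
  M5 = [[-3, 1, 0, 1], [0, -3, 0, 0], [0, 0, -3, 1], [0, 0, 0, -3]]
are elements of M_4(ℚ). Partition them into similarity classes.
3 classes: {M1, M2, M5}, {M3}, {M4}

Characteristic polynomials: χ_{M1} = (x + 3)^4, χ_{M2} = (x + 3)^4, χ_{M3} = (x + 3)^3(x + 5), χ_{M4} = (x - 5)^4, χ_{M5} = (x + 3)^4.

{M1, M2, M5}: invariant factors (x + 3)^2, (x + 3)^2.

{M3}: invariant factors x + 3, (x + 3)^2(x + 5).

{M4}: invariant factors x - 5, (x - 5)^3.

Matrices are similar if and only if their invariant-factor lists agree; the partition into similarity classes is {M1, M2, M5}, {M3}, {M4}.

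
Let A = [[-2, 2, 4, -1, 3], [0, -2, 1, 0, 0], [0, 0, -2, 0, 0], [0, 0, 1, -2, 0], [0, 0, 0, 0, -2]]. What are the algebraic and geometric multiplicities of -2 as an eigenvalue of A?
The characteristic polynomial is (x + 2)^5, so the factor x + 2 appears with exponent 5: the algebraic multiplicity is 5.

rank(A + 2I) = 2, so the eigenspace has dimension 5 - 2 = 3: the geometric multiplicity is 3.

Since 3 < 5, A is not diagonalizable.

algebraic multiplicity 5, geometric multiplicity 3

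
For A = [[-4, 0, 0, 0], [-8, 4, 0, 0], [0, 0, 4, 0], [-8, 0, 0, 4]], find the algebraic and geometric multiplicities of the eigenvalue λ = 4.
The characteristic polynomial is (x - 4)^3(x + 4), so the factor x - 4 appears with exponent 3: the algebraic multiplicity is 3.

rank(A - 4I) = 1, so the eigenspace has dimension 4 - 1 = 3: the geometric multiplicity is 3.

algebraic multiplicity 3, geometric multiplicity 3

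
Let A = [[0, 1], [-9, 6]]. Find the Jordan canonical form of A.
J = [[3, 1], [0, 3]]

The characteristic polynomial is det(xI - A) = (x - 3)^2, so the eigenvalues are 3 (algebraic multiplicity 2).

For λ = 3: rank(A - 3I) = 1, rank((A - 3I)^2) = 0. The eigenspace has dimension 2 - 1 = 1, so there is 1 Jordan block; the rank sequence gives block sizes [2].

Assembling the blocks gives the Jordan form J above.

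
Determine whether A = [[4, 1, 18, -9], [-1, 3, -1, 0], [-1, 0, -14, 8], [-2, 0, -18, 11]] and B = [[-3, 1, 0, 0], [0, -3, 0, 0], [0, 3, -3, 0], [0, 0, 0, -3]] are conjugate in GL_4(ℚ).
No.

trace(A) = 4 but trace(B) = -12. The trace is a similarity invariant, so A and B are not similar.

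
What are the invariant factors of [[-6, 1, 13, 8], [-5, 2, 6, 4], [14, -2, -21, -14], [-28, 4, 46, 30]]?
(x - 2)(x - 1)^3

The Jordan structure of A has elementary divisors (x - 1)^3, (x - 2). Arranging the block sizes at each eigenvalue in decreasing order and taking row products gives the invariant factors.

Invariant factors (smallest first, each dividing the next): (x - 2)(x - 1)^3.

Check: the last factor (x - 2)(x - 1)^3 is the minimal polynomial, and the product (x - 2)(x - 1)^3 is the characteristic polynomial.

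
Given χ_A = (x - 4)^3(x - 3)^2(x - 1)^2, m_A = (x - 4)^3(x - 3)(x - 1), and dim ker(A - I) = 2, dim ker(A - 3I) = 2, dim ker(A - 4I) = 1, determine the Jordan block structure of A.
λ = 1: algebraic multiplicity 2 (exponent in χ_A), largest block size 1 (exponent in m_A), 2 blocks (geometric multiplicity). These force block sizes [1, 1].
λ = 3: algebraic multiplicity 2 (exponent in χ_A), largest block size 1 (exponent in m_A), 2 blocks (geometric multiplicity). These force block sizes [1, 1].
λ = 4: algebraic multiplicity 3 (exponent in χ_A), largest block size 3 (exponent in m_A), 1 block (geometric multiplicity). This forces block sizes [3].

Jordan blocks: (1, 1), (1, 1), (3, 1), (3, 1), (4, 3)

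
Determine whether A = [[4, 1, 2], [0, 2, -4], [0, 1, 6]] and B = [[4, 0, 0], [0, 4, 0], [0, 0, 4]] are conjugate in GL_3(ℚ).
Both have characteristic polynomial (x - 4)^3, but the minimal polynomial of A is (x - 4)^2 while the minimal polynomial of B is x - 4. The minimal polynomial is a similarity invariant, so A and B are not similar.

No.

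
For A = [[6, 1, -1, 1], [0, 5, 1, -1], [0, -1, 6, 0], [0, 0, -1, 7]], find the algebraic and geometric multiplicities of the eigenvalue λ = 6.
The characteristic polynomial is (x - 6)^4, so the factor x - 6 appears with exponent 4: the algebraic multiplicity is 4.

rank(A - 6I) = 2, so the eigenspace has dimension 4 - 2 = 2: the geometric multiplicity is 2.

Since 2 < 4, A is not diagonalizable.

algebraic multiplicity 4, geometric multiplicity 2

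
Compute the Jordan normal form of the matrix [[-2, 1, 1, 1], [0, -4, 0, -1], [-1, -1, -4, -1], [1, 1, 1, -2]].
J = [[-3, 1, 0, 0], [0, -3, 1, 0], [0, 0, -3, 0], [0, 0, 0, -3]]

The characteristic polynomial is det(xI - A) = (x + 3)^4, so the eigenvalues are -3 (algebraic multiplicity 4).

For λ = -3: rank(A + 3I) = 2, rank((A + 3I)^2) = 1, rank((A + 3I)^3) = 0. The eigenspace has dimension 4 - 2 = 2, so there are 2 Jordan blocks; the rank sequence gives block sizes [3, 1].

Assembling the blocks gives the Jordan form J above.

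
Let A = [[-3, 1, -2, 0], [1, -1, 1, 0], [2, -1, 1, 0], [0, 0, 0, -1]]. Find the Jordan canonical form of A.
J = [[-1, 1, 0, 0], [0, -1, 1, 0], [0, 0, -1, 0], [0, 0, 0, -1]]

The characteristic polynomial is det(xI - A) = (x + 1)^4, so the eigenvalues are -1 (algebraic multiplicity 4).

For λ = -1: rank(A + I) = 2, rank((A + I)^2) = 1, rank((A + I)^3) = 0. The eigenspace has dimension 4 - 2 = 2, so there are 2 Jordan blocks; the rank sequence gives block sizes [3, 1].

Assembling the blocks gives the Jordan form J above.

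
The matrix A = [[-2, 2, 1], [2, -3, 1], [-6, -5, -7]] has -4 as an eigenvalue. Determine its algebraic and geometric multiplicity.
The characteristic polynomial is (x + 4)^3, so the factor x + 4 appears with exponent 3: the algebraic multiplicity is 3.

rank(A + 4I) = 2, so the eigenspace has dimension 3 - 2 = 1: the geometric multiplicity is 1.

Since 1 < 3, A is not diagonalizable.

algebraic multiplicity 3, geometric multiplicity 1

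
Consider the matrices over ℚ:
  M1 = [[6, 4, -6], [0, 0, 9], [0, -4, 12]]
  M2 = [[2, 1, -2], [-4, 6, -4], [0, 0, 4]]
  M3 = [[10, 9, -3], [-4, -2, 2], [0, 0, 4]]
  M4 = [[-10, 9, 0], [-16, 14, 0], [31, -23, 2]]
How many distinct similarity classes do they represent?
Characteristic polynomials: χ_{M1} = (x - 6)^3, χ_{M2} = (x - 4)^3, χ_{M3} = (x - 4)^3, χ_{M4} = (x - 2)^3.

{M1}: invariant factors x - 6, (x - 6)^2.

{M2, M3}: invariant factors x - 4, (x - 4)^2.

{M4}: invariant factors (x - 2)^3.

Matrices are similar if and only if their invariant-factor lists agree; the partition into similarity classes is {M1}, {M2, M3}, {M4}.

3 classes: {M1}, {M2, M3}, {M4}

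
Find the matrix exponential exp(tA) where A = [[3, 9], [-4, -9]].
e^{tA} = [[(6*t + 1)*e^{-3*t}, 9*t*e^{-3*t}], [-4*t*e^{-3*t}, (1 - 6*t)*e^{-3*t}]]

A has Jordan form J = [[-3, 1], [0, -3]] with A = PJP^{-1}, so e^{tA} = P e^{tJ} P^{-1}.

For a Jordan block J_k(λ), e^{tJ_k(λ)} = e^{λt} · (I + tN + t^2 N^2/2! + ... + t^{k-1} N^{k-1}/(k-1)!) where N is the nilpotent superdiagonal part.

Assembling the blocks and conjugating back gives the entries of e^{tA} as shown above.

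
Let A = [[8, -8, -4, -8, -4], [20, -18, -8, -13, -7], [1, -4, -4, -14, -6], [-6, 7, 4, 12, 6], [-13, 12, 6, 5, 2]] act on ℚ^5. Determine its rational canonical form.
The invariant factors of A (the non-unit diagonal entries of the Smith normal form of xI - A over ℚ[x]) are (x - 2)(x + 2)(x^3 - 3x - 1), each dividing the next. The characteristic polynomial is their product, (x - 2)(x + 2)(x^3 - 3x - 1).

The rational canonical form is the block-diagonal matrix of companion matrices C(f_i):
R = [[0, 0, 0, 0, -4], [1, 0, 0, 0, -12], [0, 1, 0, 0, 1], [0, 0, 1, 0, 7], [0, 0, 0, 1, 0]].

Note the characteristic polynomial does not split into linear factors over ℚ, so A has no Jordan form over ℚ; the rational canonical form exists over any field.

R = [[0, 0, 0, 0, -4], [1, 0, 0, 0, -12], [0, 1, 0, 0, 1], [0, 0, 1, 0, 7], [0, 0, 0, 1, 0]]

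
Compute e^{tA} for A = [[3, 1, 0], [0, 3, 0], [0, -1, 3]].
e^{tA} = [[e^{3*t}, t*e^{3*t}, 0], [0, e^{3*t}, 0], [0, -t*e^{3*t}, e^{3*t}]]

A has Jordan form J = [[3, 1, 0], [0, 3, 0], [0, 0, 3]] with A = PJP^{-1}, so e^{tA} = P e^{tJ} P^{-1}.

For a Jordan block J_k(λ), e^{tJ_k(λ)} = e^{λt} · (I + tN + t^2 N^2/2! + ... + t^{k-1} N^{k-1}/(k-1)!) where N is the nilpotent superdiagonal part.

Assembling the blocks and conjugating back gives the entries of e^{tA} as shown above.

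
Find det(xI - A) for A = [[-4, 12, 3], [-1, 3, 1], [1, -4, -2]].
xI - A = [[x + 4, -12, -3], [1, x - 3, -1], [-1, 4, x + 2]].

Expanding det(xI - A) along the first row:
det(xI - A) = + (x + 4)·det([[x - 3, -1], [4, x + 2]]) - (-12)·det([[1, -1], [-1, x + 2]]) + (-3)·det([[1, x - 3], [-1, 4]]).

Evaluating gives χ_A(x) = x^3 + 3x^2 + 3x + 1 = (x + 1)^3.

χ_A(x) = (x + 1)^3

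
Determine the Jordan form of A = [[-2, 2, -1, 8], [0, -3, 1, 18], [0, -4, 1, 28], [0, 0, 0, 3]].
J = [[-2, 0, 0, 0], [0, -1, 1, 0], [0, 0, -1, 0], [0, 0, 0, 3]]

The characteristic polynomial is det(xI - A) = (x - 3)(x + 1)^2(x + 2), so the eigenvalues are -2 (algebraic multiplicity 1), -1 (algebraic multiplicity 2), 3 (algebraic multiplicity 1).

For λ = -2: algebraic multiplicity 1 gives one 1×1 block.

For λ = -1: rank(A + I) = 3, rank((A + I)^2) = 2. The eigenspace has dimension 4 - 3 = 1, so there is 1 Jordan block; the rank sequence gives block sizes [2].

For λ = 3: algebraic multiplicity 1 gives one 1×1 block.

Assembling the blocks gives the Jordan form J above.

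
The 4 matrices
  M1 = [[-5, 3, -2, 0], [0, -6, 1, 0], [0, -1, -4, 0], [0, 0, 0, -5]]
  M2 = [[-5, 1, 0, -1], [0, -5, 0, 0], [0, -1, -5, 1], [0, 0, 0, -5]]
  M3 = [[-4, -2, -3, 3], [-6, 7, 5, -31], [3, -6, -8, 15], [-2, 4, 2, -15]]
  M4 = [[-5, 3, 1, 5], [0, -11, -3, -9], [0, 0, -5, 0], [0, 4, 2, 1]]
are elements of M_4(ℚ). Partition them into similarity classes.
2 classes: {M1, M3, M4}, {M2}

Characteristic polynomials: χ_{M1} = (x + 5)^4, χ_{M2} = (x + 5)^4, χ_{M3} = (x + 5)^4, χ_{M4} = (x + 5)^4.

{M1, M3, M4}: invariant factors x + 5, (x + 5)^3.

{M2}: invariant factors x + 5, x + 5, (x + 5)^2.

Matrices are similar if and only if their invariant-factor lists agree; the partition into similarity classes is {M1, M3, M4}, {M2}.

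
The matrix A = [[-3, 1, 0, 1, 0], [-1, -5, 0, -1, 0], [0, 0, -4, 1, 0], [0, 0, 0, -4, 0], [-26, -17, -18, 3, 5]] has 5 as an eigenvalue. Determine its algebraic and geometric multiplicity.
algebraic multiplicity 1, geometric multiplicity 1

The characteristic polynomial is (x - 5)(x + 4)^4, so the factor x - 5 appears with exponent 1: the algebraic multiplicity is 1.

rank(A - 5I) = 4, so the eigenspace has dimension 5 - 4 = 1: the geometric multiplicity is 1.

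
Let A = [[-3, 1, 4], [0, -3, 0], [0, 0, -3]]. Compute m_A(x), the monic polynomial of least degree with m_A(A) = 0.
m_A(x) = (x + 3)^2

The characteristic polynomial factors as (x + 3)^3. The minimal polynomial is ∏(x - λ)^{k_λ} where k_λ is the size of the largest Jordan block at λ.

For λ = -3: rank(A + 3I) = 1, and the largest Jordan block has size 2 (the smallest k with rank((A + 3I)^k) = rank((A + 3I)^(k+1))).

So m_A(x) = (x + 3)^2.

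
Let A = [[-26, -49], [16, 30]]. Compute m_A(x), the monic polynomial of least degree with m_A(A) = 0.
The characteristic polynomial factors as (x - 2)^2. The minimal polynomial is ∏(x - λ)^{k_λ} where k_λ is the size of the largest Jordan block at λ.

For λ = 2: rank(A - 2I) = 1, and the largest Jordan block has size 2 (the smallest k with rank((A - 2I)^k) = rank((A - 2I)^(k+1))).

So m_A(x) = (x - 2)^2.

m_A(x) = (x - 2)^2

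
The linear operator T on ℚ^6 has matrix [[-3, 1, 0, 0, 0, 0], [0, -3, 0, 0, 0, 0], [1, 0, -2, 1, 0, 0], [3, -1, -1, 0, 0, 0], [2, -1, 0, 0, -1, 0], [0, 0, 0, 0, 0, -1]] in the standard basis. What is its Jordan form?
J = [[-3, 1, 0, 0, 0, 0], [0, -3, 0, 0, 0, 0], [0, 0, -1, 1, 0, 0], [0, 0, 0, -1, 0, 0], [0, 0, 0, 0, -1, 0], [0, 0, 0, 0, 0, -1]]

The characteristic polynomial is det(xI - A) = (x + 1)^4(x + 3)^2, so the eigenvalues are -3 (algebraic multiplicity 2), -1 (algebraic multiplicity 4).

For λ = -3: rank(A + 3I) = 5, rank((A + 3I)^2) = 4. The eigenspace has dimension 6 - 5 = 1, so there is 1 Jordan block; the rank sequence gives block sizes [2].

For λ = -1: rank(A + I) = 3, rank((A + I)^2) = 2. The eigenspace has dimension 6 - 3 = 3, so there are 3 Jordan blocks; the rank sequence gives block sizes [2, 1, 1].

Assembling the blocks gives the Jordan form J above.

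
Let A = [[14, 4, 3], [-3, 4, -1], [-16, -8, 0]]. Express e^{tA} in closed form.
A has Jordan form J = [[6, 1, 0], [0, 6, 1], [0, 0, 6]] with A = PJP^{-1}, so e^{tA} = P e^{tJ} P^{-1}.

For a Jordan block J_k(λ), e^{tJ_k(λ)} = e^{λt} · (I + tN + t^2 N^2/2! + ... + t^{k-1} N^{k-1}/(k-1)!) where N is the nilpotent superdiagonal part.

Assembling the blocks and conjugating back gives the entries of e^{tA} as shown above.

e^{tA} = [[(2*t^2 + 8*t + 1)*e^{6*t}, 4*t*e^{6*t}, t*(t + 3)*e^{6*t}], [t*(-t - 3)*e^{6*t}, (1 - 2*t)*e^{6*t}, t*(-t - 2)*e^{6*t}/2], [4*t*(-t - 4)*e^{6*t}, -8*t*e^{6*t}, (-2*t^2 - 6*t + 1)*e^{6*t}]]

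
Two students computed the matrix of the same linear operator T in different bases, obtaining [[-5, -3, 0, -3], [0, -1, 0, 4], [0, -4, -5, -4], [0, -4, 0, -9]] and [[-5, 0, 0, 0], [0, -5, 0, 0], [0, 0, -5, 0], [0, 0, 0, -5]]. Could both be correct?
No.

Both have characteristic polynomial (x + 5)^4, but the minimal polynomial of A is (x + 5)^2 while the minimal polynomial of B is x + 5. The minimal polynomial is a similarity invariant, so A and B are not similar.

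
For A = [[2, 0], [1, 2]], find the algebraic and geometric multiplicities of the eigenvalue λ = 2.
algebraic multiplicity 2, geometric multiplicity 1

The characteristic polynomial is (x - 2)^2, so the factor x - 2 appears with exponent 2: the algebraic multiplicity is 2.

rank(A - 2I) = 1, so the eigenspace has dimension 2 - 1 = 1: the geometric multiplicity is 1.

Since 1 < 2, A is not diagonalizable.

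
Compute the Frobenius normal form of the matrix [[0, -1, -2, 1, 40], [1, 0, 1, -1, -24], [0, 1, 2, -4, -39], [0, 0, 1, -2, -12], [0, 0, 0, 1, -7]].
The invariant factors of A (the non-unit diagonal entries of the Smith normal form of xI - A over ℚ[x]) are (x + 2)(x + 5)(x^3 + 2x + 2), each dividing the next. The characteristic polynomial is their product, (x + 2)(x + 5)(x^3 + 2x + 2).

The rational canonical form is the block-diagonal matrix of companion matrices C(f_i):
R = [[0, 0, 0, 0, -20], [1, 0, 0, 0, -34], [0, 1, 0, 0, -16], [0, 0, 1, 0, -12], [0, 0, 0, 1, -7]].

Note the characteristic polynomial does not split into linear factors over ℚ, so A has no Jordan form over ℚ; the rational canonical form exists over any field.

R = [[0, 0, 0, 0, -20], [1, 0, 0, 0, -34], [0, 1, 0, 0, -16], [0, 0, 1, 0, -12], [0, 0, 0, 1, -7]]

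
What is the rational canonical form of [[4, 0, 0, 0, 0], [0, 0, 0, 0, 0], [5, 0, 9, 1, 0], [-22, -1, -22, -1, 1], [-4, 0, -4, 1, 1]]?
R = [[4, 0, 0, 0, 0], [0, 0, 0, 0, 0], [0, 1, 0, 0, 0], [0, 0, 1, 0, -20], [0, 0, 0, 1, 9]]

The invariant factors of A (the non-unit diagonal entries of the Smith normal form of xI - A over ℚ[x]) are x - 4, x^2(x - 5)(x - 4), each dividing the next. The characteristic polynomial is their product, x^2(x - 5)(x - 4)^2.

The rational canonical form is the block-diagonal matrix of companion matrices C(f_i):
R = [[4, 0, 0, 0, 0], [0, 0, 0, 0, 0], [0, 1, 0, 0, 0], [0, 0, 1, 0, -20], [0, 0, 0, 1, 9]].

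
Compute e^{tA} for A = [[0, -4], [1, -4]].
A has Jordan form J = [[-2, 1], [0, -2]] with A = PJP^{-1}, so e^{tA} = P e^{tJ} P^{-1}.

For a Jordan block J_k(λ), e^{tJ_k(λ)} = e^{λt} · (I + tN + t^2 N^2/2! + ... + t^{k-1} N^{k-1}/(k-1)!) where N is the nilpotent superdiagonal part.

Assembling the blocks and conjugating back gives the entries of e^{tA} as shown above.

e^{tA} = [[(2*t + 1)*e^{-2*t}, -4*t*e^{-2*t}], [t*e^{-2*t}, (1 - 2*t)*e^{-2*t}]]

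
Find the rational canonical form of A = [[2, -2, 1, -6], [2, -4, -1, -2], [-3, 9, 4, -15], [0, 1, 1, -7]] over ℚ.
R = [[0, 0, 0, 10], [1, 0, 0, -13], [0, 1, 0, -3], [0, 0, 1, -5]]

The invariant factors of A (the non-unit diagonal entries of the Smith normal form of xI - A over ℚ[x]) are (x + 5)(x^3 + 3x - 2), each dividing the next. The characteristic polynomial is their product, (x + 5)(x^3 + 3x - 2).

The rational canonical form is the block-diagonal matrix of companion matrices C(f_i):
R = [[0, 0, 0, 10], [1, 0, 0, -13], [0, 1, 0, -3], [0, 0, 1, -5]].

Note the characteristic polynomial does not split into linear factors over ℚ, so A has no Jordan form over ℚ; the rational canonical form exists over any field.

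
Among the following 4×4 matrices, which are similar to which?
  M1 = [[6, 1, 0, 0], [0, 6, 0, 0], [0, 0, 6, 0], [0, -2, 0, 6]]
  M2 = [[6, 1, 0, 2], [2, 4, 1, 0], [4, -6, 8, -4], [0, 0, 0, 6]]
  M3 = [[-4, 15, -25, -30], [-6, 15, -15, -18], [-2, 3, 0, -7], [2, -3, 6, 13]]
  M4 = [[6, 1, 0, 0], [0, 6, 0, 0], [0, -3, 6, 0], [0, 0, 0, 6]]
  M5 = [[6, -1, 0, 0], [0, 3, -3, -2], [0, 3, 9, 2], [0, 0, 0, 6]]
Characteristic polynomials: χ_{M1} = (x - 6)^4, χ_{M2} = (x - 6)^4, χ_{M3} = (x - 6)^4, χ_{M4} = (x - 6)^4, χ_{M5} = (x - 6)^4.

{M1, M4}: invariant factors x - 6, x - 6, (x - 6)^2.

{M2, M3, M5}: invariant factors x - 6, (x - 6)^3.

Matrices are similar if and only if their invariant-factor lists agree; the partition into similarity classes is {M1, M4}, {M2, M3, M5}.

2 classes: {M1, M4}, {M2, M3, M5}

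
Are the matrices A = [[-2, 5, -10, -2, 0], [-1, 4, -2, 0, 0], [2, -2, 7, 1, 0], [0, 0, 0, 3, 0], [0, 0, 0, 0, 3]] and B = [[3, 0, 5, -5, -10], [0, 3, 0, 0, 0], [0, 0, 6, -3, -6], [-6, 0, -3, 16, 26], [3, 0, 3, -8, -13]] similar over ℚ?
Two matrices over a field are similar if and only if they have the same invariant factors.

Both A and B have characteristic polynomial (x - 3)^5 and minimal polynomial (x - 3)^2. Computing further, both have invariant factors x - 3, (x - 3)^2, (x - 3)^2. Hence A and B are similar.

Yes.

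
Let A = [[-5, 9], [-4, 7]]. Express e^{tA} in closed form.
e^{tA} = [[(1 - 6*t)*e^{t}, 9*t*e^{t}], [-4*t*e^{t}, (6*t + 1)*e^{t}]]

A has Jordan form J = [[1, 1], [0, 1]] with A = PJP^{-1}, so e^{tA} = P e^{tJ} P^{-1}.

For a Jordan block J_k(λ), e^{tJ_k(λ)} = e^{λt} · (I + tN + t^2 N^2/2! + ... + t^{k-1} N^{k-1}/(k-1)!) where N is the nilpotent superdiagonal part.

Assembling the blocks and conjugating back gives the entries of e^{tA} as shown above.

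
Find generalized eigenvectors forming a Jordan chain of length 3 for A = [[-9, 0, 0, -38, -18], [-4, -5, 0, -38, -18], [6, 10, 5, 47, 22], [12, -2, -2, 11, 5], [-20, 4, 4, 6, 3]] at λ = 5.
We seek v_1 ∈ ker((A - 5I)^3) \ ker((A - 5I)^2), then set v_{i+1} = (A - 5I) v_i.

One such chain is v_1 = [[-1, -1, 1, -2, 5]]^T, v_2 = [[0, 0, 0, 1, -2]]^T, v_3 = [[-2, -2, 3, -4, 10]]^T. Check: (A - 5I) v_3 = [[0, 0, 0, 0, 0]]^T = 0.

v_1 = [[-1, -1, 1, -2, 5]]^T, v_2 = [[0, 0, 0, 1, -2]]^T, v_3 = [[-2, -2, 3, -4, 10]]^T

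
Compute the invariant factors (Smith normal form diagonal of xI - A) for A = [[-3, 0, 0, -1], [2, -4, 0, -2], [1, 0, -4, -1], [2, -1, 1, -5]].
The Jordan structure of A has elementary divisors (x + 4)^3, (x + 4). Arranging the block sizes at each eigenvalue in decreasing order and taking row products gives the invariant factors.

Invariant factors (smallest first, each dividing the next): x + 4, (x + 4)^3.

Check: the last factor (x + 4)^3 is the minimal polynomial, and the product (x + 4)^4 is the characteristic polynomial.

x + 4, (x + 4)^3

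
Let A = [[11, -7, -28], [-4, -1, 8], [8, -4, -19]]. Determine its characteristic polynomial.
χ_A(x) = (x + 3)^3

xI - A = [[x - 11, 7, 28], [4, x + 1, -8], [-8, 4, x + 19]].

Expanding det(xI - A) along the first row:
det(xI - A) = + (x - 11)·det([[x + 1, -8], [4, x + 19]]) - (7)·det([[4, -8], [-8, x + 19]]) + (28)·det([[4, x + 1], [-8, 4]]).

Evaluating gives χ_A(x) = x^3 + 9x^2 + 27x + 27 = (x + 3)^3.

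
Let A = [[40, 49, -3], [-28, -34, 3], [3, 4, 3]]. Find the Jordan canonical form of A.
The characteristic polynomial is det(xI - A) = (x - 3)^3, so the eigenvalues are 3 (algebraic multiplicity 3).

For λ = 3: rank(A - 3I) = 2, rank((A - 3I)^2) = 1, rank((A - 3I)^3) = 0. The eigenspace has dimension 3 - 2 = 1, so there is 1 Jordan block; the rank sequence gives block sizes [3].

Assembling the blocks gives the Jordan form J above.

J = [[3, 1, 0], [0, 3, 1], [0, 0, 3]]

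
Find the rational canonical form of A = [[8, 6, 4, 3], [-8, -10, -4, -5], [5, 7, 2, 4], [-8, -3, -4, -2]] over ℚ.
R = [[0, 0, 0, 8], [1, 0, 0, 10], [0, 1, 0, 3], [0, 0, 1, -2]]

The invariant factors of A (the non-unit diagonal entries of the Smith normal form of xI - A over ℚ[x]) are (x + 2)(x^3 - 3x - 4), each dividing the next. The characteristic polynomial is their product, (x + 2)(x^3 - 3x - 4).

The rational canonical form is the block-diagonal matrix of companion matrices C(f_i):
R = [[0, 0, 0, 8], [1, 0, 0, 10], [0, 1, 0, 3], [0, 0, 1, -2]].

Note the characteristic polynomial does not split into linear factors over ℚ, so A has no Jordan form over ℚ; the rational canonical form exists over any field.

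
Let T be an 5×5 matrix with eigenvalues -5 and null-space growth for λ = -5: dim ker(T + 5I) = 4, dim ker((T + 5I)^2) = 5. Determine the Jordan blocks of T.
Jordan blocks: (-5, 2), (-5, 1), (-5, 1), (-5, 1)

λ = -5: successive nullity increments [4, 1] count blocks of size ≥ k; block sizes are [2, 1, 1, 1].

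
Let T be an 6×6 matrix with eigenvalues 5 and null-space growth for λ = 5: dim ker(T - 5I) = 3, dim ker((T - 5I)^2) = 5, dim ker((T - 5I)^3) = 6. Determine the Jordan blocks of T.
λ = 5: successive nullity increments [3, 2, 1] count blocks of size ≥ k; block sizes are [3, 2, 1].

Jordan blocks: (5, 3), (5, 2), (5, 1)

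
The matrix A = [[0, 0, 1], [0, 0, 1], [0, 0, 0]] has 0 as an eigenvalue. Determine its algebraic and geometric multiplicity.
algebraic multiplicity 3, geometric multiplicity 2

The characteristic polynomial is x^3, so the factor x appears with exponent 3: the algebraic multiplicity is 3.

rank(A) = 1, so the eigenspace has dimension 3 - 1 = 2: the geometric multiplicity is 2.

Since 2 < 3, A is not diagonalizable.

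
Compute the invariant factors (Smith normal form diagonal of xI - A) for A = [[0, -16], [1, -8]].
The Jordan structure of A has elementary divisors (x + 4)^2. Arranging the block sizes at each eigenvalue in decreasing order and taking row products gives the invariant factors.

Invariant factors (smallest first, each dividing the next): (x + 4)^2.

Check: the last factor (x + 4)^2 is the minimal polynomial, and the product (x + 4)^2 is the characteristic polynomial.

(x + 4)^2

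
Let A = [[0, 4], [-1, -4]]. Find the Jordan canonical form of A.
J = [[-2, 1], [0, -2]]

The characteristic polynomial is det(xI - A) = (x + 2)^2, so the eigenvalues are -2 (algebraic multiplicity 2).

For λ = -2: rank(A + 2I) = 1, rank((A + 2I)^2) = 0. The eigenspace has dimension 2 - 1 = 1, so there is 1 Jordan block; the rank sequence gives block sizes [2].

Assembling the blocks gives the Jordan form J above.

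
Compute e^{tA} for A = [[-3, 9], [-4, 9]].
e^{tA} = [[(1 - 6*t)*e^{3*t}, 9*t*e^{3*t}], [-4*t*e^{3*t}, (6*t + 1)*e^{3*t}]]

A has Jordan form J = [[3, 1], [0, 3]] with A = PJP^{-1}, so e^{tA} = P e^{tJ} P^{-1}.

For a Jordan block J_k(λ), e^{tJ_k(λ)} = e^{λt} · (I + tN + t^2 N^2/2! + ... + t^{k-1} N^{k-1}/(k-1)!) where N is the nilpotent superdiagonal part.

Assembling the blocks and conjugating back gives the entries of e^{tA} as shown above.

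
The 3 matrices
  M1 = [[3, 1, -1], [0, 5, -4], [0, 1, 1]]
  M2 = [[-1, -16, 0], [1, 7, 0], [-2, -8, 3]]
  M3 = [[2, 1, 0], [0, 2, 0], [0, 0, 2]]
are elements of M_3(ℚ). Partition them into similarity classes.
Characteristic polynomials: χ_{M1} = (x - 3)^3, χ_{M2} = (x - 3)^3, χ_{M3} = (x - 2)^3.

{M1}: invariant factors (x - 3)^3.

{M2}: invariant factors x - 3, (x - 3)^2.

{M3}: invariant factors x - 2, (x - 2)^2.

Matrices are similar if and only if their invariant-factor lists agree; the partition into similarity classes is {M1}, {M2}, {M3}.

3 classes: {M1}, {M2}, {M3}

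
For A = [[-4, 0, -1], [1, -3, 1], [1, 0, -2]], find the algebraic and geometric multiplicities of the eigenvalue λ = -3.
The characteristic polynomial is (x + 3)^3, so the factor x + 3 appears with exponent 3: the algebraic multiplicity is 3.

rank(A + 3I) = 1, so the eigenspace has dimension 3 - 1 = 2: the geometric multiplicity is 2.

Since 2 < 3, A is not diagonalizable.

algebraic multiplicity 3, geometric multiplicity 2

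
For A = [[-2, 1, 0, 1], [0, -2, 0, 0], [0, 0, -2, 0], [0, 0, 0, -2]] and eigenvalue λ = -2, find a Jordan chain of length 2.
We seek v_1 ∈ ker((A + 2I)^2) \ ker(A + 2I), then set v_{i+1} = (A + 2I) v_i.

One such chain is v_1 = [[0, 0, 0, 1]]^T, v_2 = [[1, 0, 0, 0]]^T. Check: (A + 2I) v_2 = [[0, 0, 0, 0]]^T = 0.

v_1 = [[0, 0, 0, 1]]^T, v_2 = [[1, 0, 0, 0]]^T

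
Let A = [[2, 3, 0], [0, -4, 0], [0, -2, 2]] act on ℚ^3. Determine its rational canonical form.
R = [[2, 0, 0], [0, 0, 8], [0, 1, -2]]

The invariant factors of A (the non-unit diagonal entries of the Smith normal form of xI - A over ℚ[x]) are x - 2, (x - 2)(x + 4), each dividing the next. The characteristic polynomial is their product, (x - 2)^2(x + 4).

The rational canonical form is the block-diagonal matrix of companion matrices C(f_i):
R = [[2, 0, 0], [0, 0, 8], [0, 1, -2]].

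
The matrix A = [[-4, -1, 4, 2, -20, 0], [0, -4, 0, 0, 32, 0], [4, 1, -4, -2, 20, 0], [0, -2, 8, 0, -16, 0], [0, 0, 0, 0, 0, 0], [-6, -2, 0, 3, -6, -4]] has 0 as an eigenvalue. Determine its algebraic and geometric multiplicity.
The characteristic polynomial is x^2(x + 4)^4, so the factor x appears with exponent 2: the algebraic multiplicity is 2.

rank(A) = 4, so the eigenspace has dimension 6 - 4 = 2: the geometric multiplicity is 2.

algebraic multiplicity 2, geometric multiplicity 2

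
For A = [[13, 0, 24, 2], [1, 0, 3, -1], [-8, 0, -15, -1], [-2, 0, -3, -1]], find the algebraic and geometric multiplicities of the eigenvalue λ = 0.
The characteristic polynomial is x^3(x + 3), so the factor x appears with exponent 3: the algebraic multiplicity is 3.

rank(A) = 2, so the eigenspace has dimension 4 - 2 = 2: the geometric multiplicity is 2.

Since 2 < 3, A is not diagonalizable.

algebraic multiplicity 3, geometric multiplicity 2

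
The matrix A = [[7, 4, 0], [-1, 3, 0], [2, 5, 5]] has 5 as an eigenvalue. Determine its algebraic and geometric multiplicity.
algebraic multiplicity 3, geometric multiplicity 1

The characteristic polynomial is (x - 5)^3, so the factor x - 5 appears with exponent 3: the algebraic multiplicity is 3.

rank(A - 5I) = 2, so the eigenspace has dimension 3 - 2 = 1: the geometric multiplicity is 1.

Since 1 < 3, A is not diagonalizable.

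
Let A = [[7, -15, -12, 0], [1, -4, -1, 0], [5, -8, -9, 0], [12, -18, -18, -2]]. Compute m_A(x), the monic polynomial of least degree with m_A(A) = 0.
The characteristic polynomial factors as (x + 2)^4. The minimal polynomial is ∏(x - λ)^{k_λ} where k_λ is the size of the largest Jordan block at λ.

For λ = -2: rank(A + 2I) = 2, and the largest Jordan block has size 3 (the smallest k with rank((A + 2I)^k) = rank((A + 2I)^(k+1))).

So m_A(x) = (x + 2)^3.

m_A(x) = (x + 2)^3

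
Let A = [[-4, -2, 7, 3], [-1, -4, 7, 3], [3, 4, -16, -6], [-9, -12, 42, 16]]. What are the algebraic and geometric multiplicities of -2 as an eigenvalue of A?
algebraic multiplicity 4, geometric multiplicity 2

The characteristic polynomial is (x + 2)^4, so the factor x + 2 appears with exponent 4: the algebraic multiplicity is 4.

rank(A + 2I) = 2, so the eigenspace has dimension 4 - 2 = 2: the geometric multiplicity is 2.

Since 2 < 4, A is not diagonalizable.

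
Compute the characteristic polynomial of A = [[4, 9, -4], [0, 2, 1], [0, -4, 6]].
xI - A = [[x - 4, -9, 4], [0, x - 2, -1], [0, 4, x - 6]].

Expanding det(xI - A) along the first row:
det(xI - A) = + (x - 4)·det([[x - 2, -1], [4, x - 6]]) - (-9)·det([[0, -1], [0, x - 6]]) + (4)·det([[0, x - 2], [0, 4]]).

Evaluating gives χ_A(x) = x^3 - 12x^2 + 48x - 64 = (x - 4)^3.

χ_A(x) = (x - 4)^3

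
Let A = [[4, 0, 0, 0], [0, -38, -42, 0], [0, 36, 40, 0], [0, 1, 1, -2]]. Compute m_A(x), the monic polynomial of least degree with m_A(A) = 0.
The characteristic polynomial factors as (x - 4)^2(x + 2)^2. The minimal polynomial is ∏(x - λ)^{k_λ} where k_λ is the size of the largest Jordan block at λ.

For λ = -2: rank(A + 2I) = 3, and the largest Jordan block has size 2 (the smallest k with rank((A + 2I)^k) = rank((A + 2I)^(k+1))).
For λ = 4: rank(A - 4I) = 2, and the largest Jordan block has size 1 (the smallest k with rank((A - 4I)^k) = rank((A - 4I)^(k+1))).

So m_A(x) = (x - 4)(x + 2)^2.

m_A(x) = (x - 4)(x + 2)^2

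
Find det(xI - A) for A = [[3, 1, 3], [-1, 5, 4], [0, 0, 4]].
χ_A(x) = (x - 4)^3

xI - A = [[x - 3, -1, -3], [1, x - 5, -4], [0, 0, x - 4]].

Expanding det(xI - A) along the first row:
det(xI - A) = + (x - 3)·det([[x - 5, -4], [0, x - 4]]) - (-1)·det([[1, -4], [0, x - 4]]) + (-3)·det([[1, x - 5], [0, 0]]).

Evaluating gives χ_A(x) = x^3 - 12x^2 + 48x - 64 = (x - 4)^3.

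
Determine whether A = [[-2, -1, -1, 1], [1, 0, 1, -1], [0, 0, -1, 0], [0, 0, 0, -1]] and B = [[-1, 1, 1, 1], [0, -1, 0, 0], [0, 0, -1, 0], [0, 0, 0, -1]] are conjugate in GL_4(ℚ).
Yes.

Two matrices over a field are similar if and only if they have the same invariant factors.

Both A and B have characteristic polynomial (x + 1)^4 and minimal polynomial (x + 1)^2. Computing further, both have invariant factors x + 1, x + 1, (x + 1)^2. Hence A and B are similar.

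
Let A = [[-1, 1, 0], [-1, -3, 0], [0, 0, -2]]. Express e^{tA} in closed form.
A has Jordan form J = [[-2, 1, 0], [0, -2, 0], [0, 0, -2]] with A = PJP^{-1}, so e^{tA} = P e^{tJ} P^{-1}.

For a Jordan block J_k(λ), e^{tJ_k(λ)} = e^{λt} · (I + tN + t^2 N^2/2! + ... + t^{k-1} N^{k-1}/(k-1)!) where N is the nilpotent superdiagonal part.

Assembling the blocks and conjugating back gives the entries of e^{tA} as shown above.

e^{tA} = [[(t + 1)*e^{-2*t}, t*e^{-2*t}, 0], [-t*e^{-2*t}, (1 - t)*e^{-2*t}, 0], [0, 0, e^{-2*t}]]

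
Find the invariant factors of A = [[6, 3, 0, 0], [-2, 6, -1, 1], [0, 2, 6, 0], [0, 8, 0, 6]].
The Jordan structure of A has elementary divisors (x - 6)^3, (x - 6). Arranging the block sizes at each eigenvalue in decreasing order and taking row products gives the invariant factors.

Invariant factors (smallest first, each dividing the next): x - 6, (x - 6)^3.

Check: the last factor (x - 6)^3 is the minimal polynomial, and the product (x - 6)^4 is the characteristic polynomial.

x - 6, (x - 6)^3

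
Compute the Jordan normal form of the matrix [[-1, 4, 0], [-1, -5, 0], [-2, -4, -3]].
J = [[-3, 1, 0], [0, -3, 0], [0, 0, -3]]

The characteristic polynomial is det(xI - A) = (x + 3)^3, so the eigenvalues are -3 (algebraic multiplicity 3).

For λ = -3: rank(A + 3I) = 1, rank((A + 3I)^2) = 0. The eigenspace has dimension 3 - 1 = 2, so there are 2 Jordan blocks; the rank sequence gives block sizes [2, 1].

Assembling the blocks gives the Jordan form J above.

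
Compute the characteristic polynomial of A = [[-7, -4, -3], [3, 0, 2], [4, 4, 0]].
xI - A = [[x + 7, 4, 3], [-3, x, -2], [-4, -4, x]].

Expanding det(xI - A) along the first row:
det(xI - A) = + (x + 7)·det([[x, -2], [-4, x]]) - (4)·det([[-3, -2], [-4, x]]) + (3)·det([[-3, x], [-4, -4]]).

Evaluating gives χ_A(x) = x^3 + 7x^2 + 16x + 12 = (x + 2)^2(x + 3).

χ_A(x) = (x + 2)^2(x + 3)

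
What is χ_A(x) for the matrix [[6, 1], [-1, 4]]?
xI - A = [[x - 6, -1], [1, x - 4]].

Expanding det(xI - A) along the first row:
det(xI - A) = + (x - 6)·det([[x - 4]]) - (-1)·det([[1]]).

Evaluating gives χ_A(x) = x^2 - 10x + 25 = (x - 5)^2.

χ_A(x) = (x - 5)^2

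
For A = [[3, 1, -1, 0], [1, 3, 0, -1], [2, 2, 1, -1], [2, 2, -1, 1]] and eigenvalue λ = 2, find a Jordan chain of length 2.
v_1 = [[-1, 1, -1, 0]]^T, v_2 = [[1, 0, 1, 1]]^T

We seek v_1 ∈ ker((A - 2I)^2) \ ker(A - 2I), then set v_{i+1} = (A - 2I) v_i.

One such chain is v_1 = [[-1, 1, -1, 0]]^T, v_2 = [[1, 0, 1, 1]]^T. Check: (A - 2I) v_2 = [[0, 0, 0, 0]]^T = 0.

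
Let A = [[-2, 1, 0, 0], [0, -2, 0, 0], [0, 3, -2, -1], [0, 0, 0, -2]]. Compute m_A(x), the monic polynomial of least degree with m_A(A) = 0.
m_A(x) = (x + 2)^2

The characteristic polynomial factors as (x + 2)^4. The minimal polynomial is ∏(x - λ)^{k_λ} where k_λ is the size of the largest Jordan block at λ.

For λ = -2: rank(A + 2I) = 2, and the largest Jordan block has size 2 (the smallest k with rank((A + 2I)^k) = rank((A + 2I)^(k+1))).

So m_A(x) = (x + 2)^2.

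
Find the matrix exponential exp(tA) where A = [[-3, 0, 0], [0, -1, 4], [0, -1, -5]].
A has Jordan form J = [[-3, 1, 0], [0, -3, 0], [0, 0, -3]] with A = PJP^{-1}, so e^{tA} = P e^{tJ} P^{-1}.

For a Jordan block J_k(λ), e^{tJ_k(λ)} = e^{λt} · (I + tN + t^2 N^2/2! + ... + t^{k-1} N^{k-1}/(k-1)!) where N is the nilpotent superdiagonal part.

Assembling the blocks and conjugating back gives the entries of e^{tA} as shown above.

e^{tA} = [[e^{-3*t}, 0, 0], [0, (2*t + 1)*e^{-3*t}, 4*t*e^{-3*t}], [0, -t*e^{-3*t}, (1 - 2*t)*e^{-3*t}]]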